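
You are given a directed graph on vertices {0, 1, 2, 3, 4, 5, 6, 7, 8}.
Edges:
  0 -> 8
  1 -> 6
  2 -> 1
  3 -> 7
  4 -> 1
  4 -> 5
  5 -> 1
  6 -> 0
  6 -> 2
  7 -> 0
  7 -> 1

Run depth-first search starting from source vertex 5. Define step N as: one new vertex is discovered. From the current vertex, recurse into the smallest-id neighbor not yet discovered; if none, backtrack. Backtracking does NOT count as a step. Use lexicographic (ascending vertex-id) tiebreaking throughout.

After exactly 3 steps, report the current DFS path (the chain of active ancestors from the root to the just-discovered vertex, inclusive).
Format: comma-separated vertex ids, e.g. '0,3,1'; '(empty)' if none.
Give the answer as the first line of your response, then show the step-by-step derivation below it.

5,1,6

step 1: discover 5; path=5; order=5
step 2: discover 1; path=5>1; order=5,1
step 3: discover 6; path=5>1>6; order=5,1,6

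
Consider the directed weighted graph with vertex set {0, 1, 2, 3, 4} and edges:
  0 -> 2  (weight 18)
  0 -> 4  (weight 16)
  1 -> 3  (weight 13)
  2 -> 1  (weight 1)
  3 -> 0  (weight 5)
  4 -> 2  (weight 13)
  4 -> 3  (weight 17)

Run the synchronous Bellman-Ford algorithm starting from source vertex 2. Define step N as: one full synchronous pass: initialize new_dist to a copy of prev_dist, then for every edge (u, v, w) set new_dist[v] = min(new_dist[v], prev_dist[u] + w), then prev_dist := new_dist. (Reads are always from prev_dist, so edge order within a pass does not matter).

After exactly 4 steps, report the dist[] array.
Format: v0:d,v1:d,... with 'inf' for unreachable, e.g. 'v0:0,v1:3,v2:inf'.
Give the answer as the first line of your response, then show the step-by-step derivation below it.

v0:19,v1:1,v2:0,v3:14,v4:35

step 1: dist = v0:inf,v1:1,v2:0,v3:inf,v4:inf
step 2: dist = v0:inf,v1:1,v2:0,v3:14,v4:inf
step 3: dist = v0:19,v1:1,v2:0,v3:14,v4:inf
step 4: dist = v0:19,v1:1,v2:0,v3:14,v4:35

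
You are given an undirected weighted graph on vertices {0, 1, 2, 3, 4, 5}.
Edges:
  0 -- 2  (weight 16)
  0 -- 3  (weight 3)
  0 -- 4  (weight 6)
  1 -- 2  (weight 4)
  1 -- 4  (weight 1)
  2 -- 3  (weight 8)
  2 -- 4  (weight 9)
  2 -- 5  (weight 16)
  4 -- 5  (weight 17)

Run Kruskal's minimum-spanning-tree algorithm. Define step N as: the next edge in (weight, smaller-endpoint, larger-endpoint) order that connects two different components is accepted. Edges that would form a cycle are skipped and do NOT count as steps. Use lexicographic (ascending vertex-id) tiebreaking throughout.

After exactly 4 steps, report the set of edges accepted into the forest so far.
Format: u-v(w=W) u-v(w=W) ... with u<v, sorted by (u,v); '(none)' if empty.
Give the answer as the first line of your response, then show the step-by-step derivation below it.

0-3(w=3) 0-4(w=6) 1-2(w=4) 1-4(w=1)

step 1: add edge 1-4 (w=1); MST = {1-4(w=1)}
step 2: add edge 0-3 (w=3); MST = {0-3(w=3) 1-4(w=1)}
step 3: add edge 1-2 (w=4); MST = {0-3(w=3) 1-2(w=4) 1-4(w=1)}
step 4: add edge 0-4 (w=6); MST = {0-3(w=3) 0-4(w=6) 1-2(w=4) 1-4(w=1)}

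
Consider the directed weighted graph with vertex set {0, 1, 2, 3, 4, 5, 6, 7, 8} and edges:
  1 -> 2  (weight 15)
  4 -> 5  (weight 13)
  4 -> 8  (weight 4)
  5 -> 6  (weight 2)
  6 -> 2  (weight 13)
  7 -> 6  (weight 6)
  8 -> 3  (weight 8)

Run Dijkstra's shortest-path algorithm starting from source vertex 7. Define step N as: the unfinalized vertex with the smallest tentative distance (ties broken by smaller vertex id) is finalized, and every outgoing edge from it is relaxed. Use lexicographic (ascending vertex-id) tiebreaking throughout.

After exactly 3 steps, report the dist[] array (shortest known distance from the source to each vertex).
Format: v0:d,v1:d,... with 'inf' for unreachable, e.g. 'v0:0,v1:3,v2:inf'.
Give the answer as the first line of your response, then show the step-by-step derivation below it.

v0:inf,v1:inf,v2:19,v3:inf,v4:inf,v5:inf,v6:6,v7:0,v8:inf

step 1: dist = v0:inf,v1:inf,v2:inf,v3:inf,v4:inf,v5:inf,v6:6,v7:0,v8:inf
step 2: dist = v0:inf,v1:inf,v2:19,v3:inf,v4:inf,v5:inf,v6:6,v7:0,v8:inf
step 3: dist = v0:inf,v1:inf,v2:19,v3:inf,v4:inf,v5:inf,v6:6,v7:0,v8:inf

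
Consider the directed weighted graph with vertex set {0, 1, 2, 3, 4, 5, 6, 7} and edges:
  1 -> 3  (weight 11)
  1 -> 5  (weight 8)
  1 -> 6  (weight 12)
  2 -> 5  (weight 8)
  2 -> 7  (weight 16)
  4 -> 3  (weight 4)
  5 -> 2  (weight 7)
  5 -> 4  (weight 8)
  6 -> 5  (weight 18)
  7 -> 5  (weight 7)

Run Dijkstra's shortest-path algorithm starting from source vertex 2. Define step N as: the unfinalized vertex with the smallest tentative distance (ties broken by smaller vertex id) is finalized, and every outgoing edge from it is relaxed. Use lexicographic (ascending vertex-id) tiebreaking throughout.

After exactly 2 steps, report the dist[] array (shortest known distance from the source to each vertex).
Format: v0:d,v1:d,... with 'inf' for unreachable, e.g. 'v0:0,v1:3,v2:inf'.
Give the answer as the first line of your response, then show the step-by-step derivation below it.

v0:inf,v1:inf,v2:0,v3:inf,v4:16,v5:8,v6:inf,v7:16

step 1: dist = v0:inf,v1:inf,v2:0,v3:inf,v4:inf,v5:8,v6:inf,v7:16
step 2: dist = v0:inf,v1:inf,v2:0,v3:inf,v4:16,v5:8,v6:inf,v7:16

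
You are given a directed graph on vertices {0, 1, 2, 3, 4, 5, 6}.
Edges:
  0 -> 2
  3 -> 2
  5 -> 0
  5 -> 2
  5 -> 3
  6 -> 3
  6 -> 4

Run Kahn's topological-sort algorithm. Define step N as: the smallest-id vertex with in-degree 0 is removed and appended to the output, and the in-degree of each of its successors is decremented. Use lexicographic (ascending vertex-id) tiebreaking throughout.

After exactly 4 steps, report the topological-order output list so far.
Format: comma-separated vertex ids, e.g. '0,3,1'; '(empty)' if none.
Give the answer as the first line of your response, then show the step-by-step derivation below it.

1,5,0,6

step 1: output 1; order=[1]; indeg=(1,0,3,2,1,0,0)
step 2: output 5; order=[1,5]; indeg=(0,0,2,1,1,0,0)
step 3: output 0; order=[1,5,0]; indeg=(0,0,1,1,1,0,0)
step 4: output 6; order=[1,5,0,6]; indeg=(0,0,1,0,0,0,0)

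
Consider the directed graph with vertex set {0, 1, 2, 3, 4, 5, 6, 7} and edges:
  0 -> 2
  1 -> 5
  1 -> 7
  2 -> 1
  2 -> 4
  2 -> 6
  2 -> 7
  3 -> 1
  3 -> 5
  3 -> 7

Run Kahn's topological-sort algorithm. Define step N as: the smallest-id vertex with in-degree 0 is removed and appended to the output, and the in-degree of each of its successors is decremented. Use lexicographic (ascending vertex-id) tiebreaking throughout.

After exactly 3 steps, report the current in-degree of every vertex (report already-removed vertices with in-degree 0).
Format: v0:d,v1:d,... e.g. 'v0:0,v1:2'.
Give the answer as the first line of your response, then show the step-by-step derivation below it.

v0:0,v1:0,v2:0,v3:0,v4:0,v5:1,v6:0,v7:1

step 1: output 0; order=[0]; indeg=(0,2,0,0,1,2,1,3)
step 2: output 2; order=[0,2]; indeg=(0,1,0,0,0,2,0,2)
step 3: output 3; order=[0,2,3]; indeg=(0,0,0,0,0,1,0,1)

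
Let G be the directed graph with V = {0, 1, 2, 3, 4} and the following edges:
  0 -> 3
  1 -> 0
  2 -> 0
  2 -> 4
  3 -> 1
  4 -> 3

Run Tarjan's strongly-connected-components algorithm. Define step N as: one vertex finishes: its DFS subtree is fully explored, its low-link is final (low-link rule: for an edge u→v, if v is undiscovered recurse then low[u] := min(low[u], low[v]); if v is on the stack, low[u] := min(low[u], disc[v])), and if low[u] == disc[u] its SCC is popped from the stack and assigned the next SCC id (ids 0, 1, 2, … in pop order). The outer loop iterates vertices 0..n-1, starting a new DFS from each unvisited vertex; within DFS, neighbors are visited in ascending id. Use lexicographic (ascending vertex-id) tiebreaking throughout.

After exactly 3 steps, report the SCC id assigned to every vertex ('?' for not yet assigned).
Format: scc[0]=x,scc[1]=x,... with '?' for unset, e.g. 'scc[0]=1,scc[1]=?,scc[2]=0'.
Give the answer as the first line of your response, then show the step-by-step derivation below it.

scc[0]=0,scc[1]=0,scc[2]=?,scc[3]=0,scc[4]=?

step 1: low=(low[0]=0,low[1]=0,low[2]=?,low[3]=1,low[4]=?); scc=(scc[0]=?,scc[1]=?,scc[2]=?,scc[3]=?,scc[4]=?)
step 2: low=(low[0]=0,low[1]=0,low[2]=?,low[3]=0,low[4]=?); scc=(scc[0]=?,scc[1]=?,scc[2]=?,scc[3]=?,scc[4]=?)
step 3: low=(low[0]=0,low[1]=0,low[2]=?,low[3]=0,low[4]=?); scc=(scc[0]=0,scc[1]=0,scc[2]=?,scc[3]=0,scc[4]=?)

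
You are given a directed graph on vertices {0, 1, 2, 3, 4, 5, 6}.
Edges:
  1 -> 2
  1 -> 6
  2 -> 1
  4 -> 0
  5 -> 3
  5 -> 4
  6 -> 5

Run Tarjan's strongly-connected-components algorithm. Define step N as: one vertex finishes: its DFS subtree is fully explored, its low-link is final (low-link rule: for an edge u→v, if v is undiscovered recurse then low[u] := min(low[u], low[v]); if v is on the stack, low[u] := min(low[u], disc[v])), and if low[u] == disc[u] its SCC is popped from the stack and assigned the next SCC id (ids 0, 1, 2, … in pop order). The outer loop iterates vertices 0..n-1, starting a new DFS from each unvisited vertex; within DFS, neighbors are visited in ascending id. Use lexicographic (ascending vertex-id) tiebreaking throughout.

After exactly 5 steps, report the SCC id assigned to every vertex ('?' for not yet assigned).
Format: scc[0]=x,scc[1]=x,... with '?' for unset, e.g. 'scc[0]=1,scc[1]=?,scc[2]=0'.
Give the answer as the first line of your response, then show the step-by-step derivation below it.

scc[0]=0,scc[1]=?,scc[2]=?,scc[3]=1,scc[4]=2,scc[5]=3,scc[6]=?

step 1: low=(low[0]=0,low[1]=?,low[2]=?,low[3]=?,low[4]=?,low[5]=?,low[6]=?); scc=(scc[0]=0,scc[1]=?,scc[2]=?,scc[3]=?,scc[4]=?,scc[5]=?,scc[6]=?)
step 2: low=(low[0]=0,low[1]=1,low[2]=1,low[3]=?,low[4]=?,low[5]=?,low[6]=?); scc=(scc[0]=0,scc[1]=?,scc[2]=?,scc[3]=?,scc[4]=?,scc[5]=?,scc[6]=?)
step 3: low=(low[0]=0,low[1]=1,low[2]=1,low[3]=5,low[4]=?,low[5]=4,low[6]=3); scc=(scc[0]=0,scc[1]=?,scc[2]=?,scc[3]=1,scc[4]=?,scc[5]=?,scc[6]=?)
step 4: low=(low[0]=0,low[1]=1,low[2]=1,low[3]=5,low[4]=6,low[5]=4,low[6]=3); scc=(scc[0]=0,scc[1]=?,scc[2]=?,scc[3]=1,scc[4]=2,scc[5]=?,scc[6]=?)
step 5: low=(low[0]=0,low[1]=1,low[2]=1,low[3]=5,low[4]=6,low[5]=4,low[6]=3); scc=(scc[0]=0,scc[1]=?,scc[2]=?,scc[3]=1,scc[4]=2,scc[5]=3,scc[6]=?)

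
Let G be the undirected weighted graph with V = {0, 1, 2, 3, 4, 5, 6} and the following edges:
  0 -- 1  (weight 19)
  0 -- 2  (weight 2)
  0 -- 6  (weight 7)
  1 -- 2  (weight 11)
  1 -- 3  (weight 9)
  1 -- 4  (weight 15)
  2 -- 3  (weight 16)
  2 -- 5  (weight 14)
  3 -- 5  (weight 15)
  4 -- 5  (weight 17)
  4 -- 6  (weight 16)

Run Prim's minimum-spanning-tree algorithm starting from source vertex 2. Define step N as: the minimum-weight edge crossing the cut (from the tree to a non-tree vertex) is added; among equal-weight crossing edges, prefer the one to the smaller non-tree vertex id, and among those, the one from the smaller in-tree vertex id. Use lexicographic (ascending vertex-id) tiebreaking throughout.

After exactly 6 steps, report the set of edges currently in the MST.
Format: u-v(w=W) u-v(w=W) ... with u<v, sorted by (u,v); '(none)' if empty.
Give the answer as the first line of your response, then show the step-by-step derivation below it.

0-2(w=2) 0-6(w=7) 1-2(w=11) 1-3(w=9) 1-4(w=15) 2-5(w=14)

step 1: add edge 0-2 (w=2); MST = {0-2(w=2)}
step 2: add edge 0-6 (w=7); MST = {0-2(w=2) 0-6(w=7)}
step 3: add edge 1-2 (w=11); MST = {0-2(w=2) 0-6(w=7) 1-2(w=11)}
step 4: add edge 1-3 (w=9); MST = {0-2(w=2) 0-6(w=7) 1-2(w=11) 1-3(w=9)}
step 5: add edge 2-5 (w=14); MST = {0-2(w=2) 0-6(w=7) 1-2(w=11) 1-3(w=9) 2-5(w=14)}
step 6: add edge 1-4 (w=15); MST = {0-2(w=2) 0-6(w=7) 1-2(w=11) 1-3(w=9) 1-4(w=15) 2-5(w=14)}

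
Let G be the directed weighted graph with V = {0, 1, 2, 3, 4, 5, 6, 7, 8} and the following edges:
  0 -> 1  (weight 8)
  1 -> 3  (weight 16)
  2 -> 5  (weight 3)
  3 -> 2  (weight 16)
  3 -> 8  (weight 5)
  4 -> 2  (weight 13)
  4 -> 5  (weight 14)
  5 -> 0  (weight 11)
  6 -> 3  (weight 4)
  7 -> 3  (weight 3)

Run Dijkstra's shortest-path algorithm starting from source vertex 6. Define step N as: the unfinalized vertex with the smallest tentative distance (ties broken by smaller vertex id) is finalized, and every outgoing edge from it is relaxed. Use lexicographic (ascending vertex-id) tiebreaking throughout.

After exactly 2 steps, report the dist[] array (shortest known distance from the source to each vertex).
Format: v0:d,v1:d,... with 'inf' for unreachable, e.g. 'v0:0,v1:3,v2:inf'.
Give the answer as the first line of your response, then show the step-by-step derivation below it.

v0:inf,v1:inf,v2:20,v3:4,v4:inf,v5:inf,v6:0,v7:inf,v8:9

step 1: dist = v0:inf,v1:inf,v2:inf,v3:4,v4:inf,v5:inf,v6:0,v7:inf,v8:inf
step 2: dist = v0:inf,v1:inf,v2:20,v3:4,v4:inf,v5:inf,v6:0,v7:inf,v8:9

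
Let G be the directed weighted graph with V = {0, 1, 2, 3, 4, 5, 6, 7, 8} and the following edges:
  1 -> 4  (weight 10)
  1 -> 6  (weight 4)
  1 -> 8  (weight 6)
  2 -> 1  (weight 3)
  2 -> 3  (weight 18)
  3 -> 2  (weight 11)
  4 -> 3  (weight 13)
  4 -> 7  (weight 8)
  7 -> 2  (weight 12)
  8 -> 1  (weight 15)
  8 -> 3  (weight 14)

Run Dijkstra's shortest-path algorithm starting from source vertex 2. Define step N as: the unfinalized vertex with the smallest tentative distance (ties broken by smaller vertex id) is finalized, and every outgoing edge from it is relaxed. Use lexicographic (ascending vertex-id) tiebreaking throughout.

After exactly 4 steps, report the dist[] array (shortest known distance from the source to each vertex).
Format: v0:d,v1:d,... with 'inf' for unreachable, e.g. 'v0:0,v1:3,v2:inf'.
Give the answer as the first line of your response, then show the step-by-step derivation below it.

v0:inf,v1:3,v2:0,v3:18,v4:13,v5:inf,v6:7,v7:inf,v8:9

step 1: dist = v0:inf,v1:3,v2:0,v3:18,v4:inf,v5:inf,v6:inf,v7:inf,v8:inf
step 2: dist = v0:inf,v1:3,v2:0,v3:18,v4:13,v5:inf,v6:7,v7:inf,v8:9
step 3: dist = v0:inf,v1:3,v2:0,v3:18,v4:13,v5:inf,v6:7,v7:inf,v8:9
step 4: dist = v0:inf,v1:3,v2:0,v3:18,v4:13,v5:inf,v6:7,v7:inf,v8:9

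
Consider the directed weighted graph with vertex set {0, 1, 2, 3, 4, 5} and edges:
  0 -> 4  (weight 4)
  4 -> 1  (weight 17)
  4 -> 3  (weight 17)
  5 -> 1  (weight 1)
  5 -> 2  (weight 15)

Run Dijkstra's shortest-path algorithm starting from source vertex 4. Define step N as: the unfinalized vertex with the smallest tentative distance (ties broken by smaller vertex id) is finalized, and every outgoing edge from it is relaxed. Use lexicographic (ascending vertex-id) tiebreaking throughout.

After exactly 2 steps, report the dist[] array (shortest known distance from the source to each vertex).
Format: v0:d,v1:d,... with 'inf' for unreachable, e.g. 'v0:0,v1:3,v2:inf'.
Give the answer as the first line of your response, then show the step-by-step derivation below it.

v0:inf,v1:17,v2:inf,v3:17,v4:0,v5:inf

step 1: dist = v0:inf,v1:17,v2:inf,v3:17,v4:0,v5:inf
step 2: dist = v0:inf,v1:17,v2:inf,v3:17,v4:0,v5:inf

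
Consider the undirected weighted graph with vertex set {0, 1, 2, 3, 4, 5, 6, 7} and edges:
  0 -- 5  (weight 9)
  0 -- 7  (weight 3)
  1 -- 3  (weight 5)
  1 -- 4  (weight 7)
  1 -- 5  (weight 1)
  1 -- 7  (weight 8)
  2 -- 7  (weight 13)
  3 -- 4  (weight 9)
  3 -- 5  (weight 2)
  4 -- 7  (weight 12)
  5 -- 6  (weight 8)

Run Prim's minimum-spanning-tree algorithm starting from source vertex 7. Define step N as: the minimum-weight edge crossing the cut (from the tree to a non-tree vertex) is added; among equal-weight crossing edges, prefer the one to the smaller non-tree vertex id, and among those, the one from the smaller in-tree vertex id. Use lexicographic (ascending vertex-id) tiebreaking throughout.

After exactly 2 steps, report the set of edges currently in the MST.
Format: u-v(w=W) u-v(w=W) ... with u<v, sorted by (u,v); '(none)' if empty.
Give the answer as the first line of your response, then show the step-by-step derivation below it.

0-7(w=3) 1-7(w=8)

step 1: add edge 0-7 (w=3); MST = {0-7(w=3)}
step 2: add edge 1-7 (w=8); MST = {0-7(w=3) 1-7(w=8)}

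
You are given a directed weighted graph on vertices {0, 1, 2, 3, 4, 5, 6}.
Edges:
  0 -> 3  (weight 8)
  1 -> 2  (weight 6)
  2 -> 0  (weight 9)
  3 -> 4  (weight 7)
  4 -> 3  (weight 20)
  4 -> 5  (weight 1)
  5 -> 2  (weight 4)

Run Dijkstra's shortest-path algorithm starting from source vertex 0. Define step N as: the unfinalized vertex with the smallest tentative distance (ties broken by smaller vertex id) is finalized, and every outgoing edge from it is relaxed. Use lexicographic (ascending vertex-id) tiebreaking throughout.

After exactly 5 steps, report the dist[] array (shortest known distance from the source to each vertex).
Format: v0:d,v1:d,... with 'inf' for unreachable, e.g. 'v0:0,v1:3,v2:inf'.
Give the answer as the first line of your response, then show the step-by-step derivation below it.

v0:0,v1:inf,v2:20,v3:8,v4:15,v5:16,v6:inf

step 1: dist = v0:0,v1:inf,v2:inf,v3:8,v4:inf,v5:inf,v6:inf
step 2: dist = v0:0,v1:inf,v2:inf,v3:8,v4:15,v5:inf,v6:inf
step 3: dist = v0:0,v1:inf,v2:inf,v3:8,v4:15,v5:16,v6:inf
step 4: dist = v0:0,v1:inf,v2:20,v3:8,v4:15,v5:16,v6:inf
step 5: dist = v0:0,v1:inf,v2:20,v3:8,v4:15,v5:16,v6:inf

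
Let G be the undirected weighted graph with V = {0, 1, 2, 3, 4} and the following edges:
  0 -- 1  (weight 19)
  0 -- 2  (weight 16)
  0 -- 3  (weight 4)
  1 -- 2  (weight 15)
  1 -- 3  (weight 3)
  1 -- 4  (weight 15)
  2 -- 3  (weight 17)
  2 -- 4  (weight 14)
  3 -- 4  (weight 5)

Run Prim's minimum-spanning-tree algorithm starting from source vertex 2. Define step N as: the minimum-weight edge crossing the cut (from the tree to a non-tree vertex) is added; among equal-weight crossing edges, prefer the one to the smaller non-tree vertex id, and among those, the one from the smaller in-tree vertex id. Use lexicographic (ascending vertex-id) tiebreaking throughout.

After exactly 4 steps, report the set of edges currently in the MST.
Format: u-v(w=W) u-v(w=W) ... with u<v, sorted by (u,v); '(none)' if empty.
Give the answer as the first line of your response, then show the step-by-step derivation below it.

0-3(w=4) 1-3(w=3) 2-4(w=14) 3-4(w=5)

step 1: add edge 2-4 (w=14); MST = {2-4(w=14)}
step 2: add edge 3-4 (w=5); MST = {2-4(w=14) 3-4(w=5)}
step 3: add edge 1-3 (w=3); MST = {1-3(w=3) 2-4(w=14) 3-4(w=5)}
step 4: add edge 0-3 (w=4); MST = {0-3(w=4) 1-3(w=3) 2-4(w=14) 3-4(w=5)}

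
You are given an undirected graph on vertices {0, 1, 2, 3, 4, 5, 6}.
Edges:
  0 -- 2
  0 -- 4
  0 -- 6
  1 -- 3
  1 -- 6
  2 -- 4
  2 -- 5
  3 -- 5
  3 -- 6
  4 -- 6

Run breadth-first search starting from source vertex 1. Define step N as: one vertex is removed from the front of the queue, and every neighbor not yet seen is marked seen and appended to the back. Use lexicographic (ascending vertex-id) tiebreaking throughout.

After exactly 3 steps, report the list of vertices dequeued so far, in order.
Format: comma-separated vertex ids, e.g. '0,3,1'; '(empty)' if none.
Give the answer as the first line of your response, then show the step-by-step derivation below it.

1,3,6

step 1: dequeue 1; queue=[3,6]; order=1
step 2: dequeue 3; queue=[6,5]; order=1,3
step 3: dequeue 6; queue=[5,0,4]; order=1,3,6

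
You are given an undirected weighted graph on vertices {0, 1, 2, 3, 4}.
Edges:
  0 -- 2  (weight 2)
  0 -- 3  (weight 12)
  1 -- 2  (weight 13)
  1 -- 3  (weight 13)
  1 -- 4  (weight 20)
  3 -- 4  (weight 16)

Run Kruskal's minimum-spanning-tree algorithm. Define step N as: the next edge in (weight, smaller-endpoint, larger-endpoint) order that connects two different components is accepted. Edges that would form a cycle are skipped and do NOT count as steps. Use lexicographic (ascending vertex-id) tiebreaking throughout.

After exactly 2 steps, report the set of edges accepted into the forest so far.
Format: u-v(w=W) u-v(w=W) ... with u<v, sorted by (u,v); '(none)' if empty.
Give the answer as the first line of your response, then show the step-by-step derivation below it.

0-2(w=2) 0-3(w=12)

step 1: add edge 0-2 (w=2); MST = {0-2(w=2)}
step 2: add edge 0-3 (w=12); MST = {0-2(w=2) 0-3(w=12)}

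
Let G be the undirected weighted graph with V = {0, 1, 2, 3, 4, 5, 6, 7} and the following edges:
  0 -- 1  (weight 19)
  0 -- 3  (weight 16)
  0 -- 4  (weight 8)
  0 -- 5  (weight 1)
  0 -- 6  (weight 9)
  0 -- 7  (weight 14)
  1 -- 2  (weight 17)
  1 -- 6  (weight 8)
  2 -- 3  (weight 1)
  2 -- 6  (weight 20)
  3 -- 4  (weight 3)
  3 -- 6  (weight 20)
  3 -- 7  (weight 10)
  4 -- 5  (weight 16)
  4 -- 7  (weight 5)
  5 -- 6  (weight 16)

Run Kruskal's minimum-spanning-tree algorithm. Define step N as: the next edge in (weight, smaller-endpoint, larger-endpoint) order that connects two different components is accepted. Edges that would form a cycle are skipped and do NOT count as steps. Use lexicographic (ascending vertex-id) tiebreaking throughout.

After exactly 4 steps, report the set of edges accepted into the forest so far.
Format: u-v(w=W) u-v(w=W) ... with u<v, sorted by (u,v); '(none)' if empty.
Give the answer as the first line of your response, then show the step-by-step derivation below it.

0-5(w=1) 2-3(w=1) 3-4(w=3) 4-7(w=5)

step 1: add edge 0-5 (w=1); MST = {0-5(w=1)}
step 2: add edge 2-3 (w=1); MST = {0-5(w=1) 2-3(w=1)}
step 3: add edge 3-4 (w=3); MST = {0-5(w=1) 2-3(w=1) 3-4(w=3)}
step 4: add edge 4-7 (w=5); MST = {0-5(w=1) 2-3(w=1) 3-4(w=3) 4-7(w=5)}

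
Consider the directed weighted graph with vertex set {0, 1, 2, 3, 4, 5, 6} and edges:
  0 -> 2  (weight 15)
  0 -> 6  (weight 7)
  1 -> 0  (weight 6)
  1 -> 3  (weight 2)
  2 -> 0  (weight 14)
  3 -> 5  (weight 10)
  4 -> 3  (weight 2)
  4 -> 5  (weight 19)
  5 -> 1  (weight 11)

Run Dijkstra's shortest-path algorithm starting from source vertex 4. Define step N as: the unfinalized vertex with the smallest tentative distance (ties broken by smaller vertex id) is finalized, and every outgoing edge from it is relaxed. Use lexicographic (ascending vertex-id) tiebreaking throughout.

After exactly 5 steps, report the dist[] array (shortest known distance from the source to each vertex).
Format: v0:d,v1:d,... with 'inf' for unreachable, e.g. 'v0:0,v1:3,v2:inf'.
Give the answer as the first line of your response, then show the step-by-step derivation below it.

v0:29,v1:23,v2:44,v3:2,v4:0,v5:12,v6:36

step 1: dist = v0:inf,v1:inf,v2:inf,v3:2,v4:0,v5:19,v6:inf
step 2: dist = v0:inf,v1:inf,v2:inf,v3:2,v4:0,v5:12,v6:inf
step 3: dist = v0:inf,v1:23,v2:inf,v3:2,v4:0,v5:12,v6:inf
step 4: dist = v0:29,v1:23,v2:inf,v3:2,v4:0,v5:12,v6:inf
step 5: dist = v0:29,v1:23,v2:44,v3:2,v4:0,v5:12,v6:36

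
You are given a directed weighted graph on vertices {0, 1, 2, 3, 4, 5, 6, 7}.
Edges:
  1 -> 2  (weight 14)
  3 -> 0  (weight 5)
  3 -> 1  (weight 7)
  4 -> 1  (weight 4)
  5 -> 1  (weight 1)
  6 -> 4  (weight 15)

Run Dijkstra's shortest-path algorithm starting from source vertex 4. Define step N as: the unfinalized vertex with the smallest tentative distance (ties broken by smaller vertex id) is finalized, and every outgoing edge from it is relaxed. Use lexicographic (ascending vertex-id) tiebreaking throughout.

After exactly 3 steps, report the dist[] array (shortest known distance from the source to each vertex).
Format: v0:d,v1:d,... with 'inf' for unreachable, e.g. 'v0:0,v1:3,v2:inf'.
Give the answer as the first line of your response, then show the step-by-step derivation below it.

v0:inf,v1:4,v2:18,v3:inf,v4:0,v5:inf,v6:inf,v7:inf

step 1: dist = v0:inf,v1:4,v2:inf,v3:inf,v4:0,v5:inf,v6:inf,v7:inf
step 2: dist = v0:inf,v1:4,v2:18,v3:inf,v4:0,v5:inf,v6:inf,v7:inf
step 3: dist = v0:inf,v1:4,v2:18,v3:inf,v4:0,v5:inf,v6:inf,v7:inf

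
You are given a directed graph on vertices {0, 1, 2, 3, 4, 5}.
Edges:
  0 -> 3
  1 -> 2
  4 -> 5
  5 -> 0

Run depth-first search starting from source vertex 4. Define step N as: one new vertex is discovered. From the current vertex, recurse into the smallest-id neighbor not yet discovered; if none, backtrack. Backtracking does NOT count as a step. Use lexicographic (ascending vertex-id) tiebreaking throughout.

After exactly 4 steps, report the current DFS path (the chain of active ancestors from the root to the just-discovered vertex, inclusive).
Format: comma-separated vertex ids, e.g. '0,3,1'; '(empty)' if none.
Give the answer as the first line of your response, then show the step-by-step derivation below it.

4,5,0,3

step 1: discover 4; path=4; order=4
step 2: discover 5; path=4>5; order=4,5
step 3: discover 0; path=4>5>0; order=4,5,0
step 4: discover 3; path=4>5>0>3; order=4,5,0,3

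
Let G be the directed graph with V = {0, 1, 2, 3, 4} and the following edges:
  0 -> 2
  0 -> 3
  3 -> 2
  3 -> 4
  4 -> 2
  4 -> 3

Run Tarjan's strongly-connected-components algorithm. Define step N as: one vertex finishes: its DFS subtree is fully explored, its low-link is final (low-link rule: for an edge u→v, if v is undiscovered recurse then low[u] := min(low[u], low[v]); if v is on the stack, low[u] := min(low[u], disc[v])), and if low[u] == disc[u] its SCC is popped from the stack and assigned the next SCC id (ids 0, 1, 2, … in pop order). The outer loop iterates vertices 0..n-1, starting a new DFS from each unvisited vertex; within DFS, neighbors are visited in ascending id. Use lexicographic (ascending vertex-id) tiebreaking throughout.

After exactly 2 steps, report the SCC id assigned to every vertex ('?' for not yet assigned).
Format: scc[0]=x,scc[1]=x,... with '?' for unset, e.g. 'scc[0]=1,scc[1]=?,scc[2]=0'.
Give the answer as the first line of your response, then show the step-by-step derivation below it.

scc[0]=?,scc[1]=?,scc[2]=0,scc[3]=?,scc[4]=?

step 1: low=(low[0]=0,low[1]=?,low[2]=1,low[3]=?,low[4]=?); scc=(scc[0]=?,scc[1]=?,scc[2]=0,scc[3]=?,scc[4]=?)
step 2: low=(low[0]=0,low[1]=?,low[2]=1,low[3]=2,low[4]=2); scc=(scc[0]=?,scc[1]=?,scc[2]=0,scc[3]=?,scc[4]=?)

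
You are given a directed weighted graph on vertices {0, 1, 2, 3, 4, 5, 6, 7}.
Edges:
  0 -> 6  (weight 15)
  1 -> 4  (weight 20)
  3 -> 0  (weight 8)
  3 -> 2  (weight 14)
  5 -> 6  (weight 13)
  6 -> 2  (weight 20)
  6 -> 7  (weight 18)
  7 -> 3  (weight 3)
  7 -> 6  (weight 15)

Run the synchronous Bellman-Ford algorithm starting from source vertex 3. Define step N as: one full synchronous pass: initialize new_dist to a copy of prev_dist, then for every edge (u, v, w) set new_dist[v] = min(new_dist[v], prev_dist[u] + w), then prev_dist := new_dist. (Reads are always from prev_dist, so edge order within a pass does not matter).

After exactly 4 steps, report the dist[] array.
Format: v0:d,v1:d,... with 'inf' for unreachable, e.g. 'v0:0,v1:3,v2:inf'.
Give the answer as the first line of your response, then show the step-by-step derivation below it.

v0:8,v1:inf,v2:14,v3:0,v4:inf,v5:inf,v6:23,v7:41

step 1: dist = v0:8,v1:inf,v2:14,v3:0,v4:inf,v5:inf,v6:inf,v7:inf
step 2: dist = v0:8,v1:inf,v2:14,v3:0,v4:inf,v5:inf,v6:23,v7:inf
step 3: dist = v0:8,v1:inf,v2:14,v3:0,v4:inf,v5:inf,v6:23,v7:41
step 4: dist = v0:8,v1:inf,v2:14,v3:0,v4:inf,v5:inf,v6:23,v7:41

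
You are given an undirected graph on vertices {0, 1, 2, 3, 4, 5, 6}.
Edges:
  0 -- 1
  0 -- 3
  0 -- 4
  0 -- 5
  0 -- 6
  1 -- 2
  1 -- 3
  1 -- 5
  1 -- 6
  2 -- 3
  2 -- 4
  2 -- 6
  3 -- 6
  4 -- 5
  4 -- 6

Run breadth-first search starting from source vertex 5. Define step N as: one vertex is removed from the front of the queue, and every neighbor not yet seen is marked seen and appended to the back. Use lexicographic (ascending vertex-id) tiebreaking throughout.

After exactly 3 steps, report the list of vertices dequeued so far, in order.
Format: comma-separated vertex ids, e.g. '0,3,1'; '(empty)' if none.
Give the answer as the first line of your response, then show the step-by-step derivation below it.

5,0,1

step 1: dequeue 5; queue=[0,1,4]; order=5
step 2: dequeue 0; queue=[1,4,3,6]; order=5,0
step 3: dequeue 1; queue=[4,3,6,2]; order=5,0,1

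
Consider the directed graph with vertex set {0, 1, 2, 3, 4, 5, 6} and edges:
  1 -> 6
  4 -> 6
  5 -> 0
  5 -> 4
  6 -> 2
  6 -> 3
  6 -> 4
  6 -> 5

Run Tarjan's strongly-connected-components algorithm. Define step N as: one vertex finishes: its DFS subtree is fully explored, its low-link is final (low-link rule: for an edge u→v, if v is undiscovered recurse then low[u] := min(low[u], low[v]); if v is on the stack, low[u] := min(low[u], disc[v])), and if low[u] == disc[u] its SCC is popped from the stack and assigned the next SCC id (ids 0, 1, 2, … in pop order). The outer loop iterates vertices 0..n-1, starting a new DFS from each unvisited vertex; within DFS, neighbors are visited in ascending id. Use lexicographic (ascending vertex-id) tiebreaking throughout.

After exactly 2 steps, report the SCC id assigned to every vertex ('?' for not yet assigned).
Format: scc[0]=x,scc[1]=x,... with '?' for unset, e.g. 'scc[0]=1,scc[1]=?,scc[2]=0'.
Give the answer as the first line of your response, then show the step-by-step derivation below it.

scc[0]=0,scc[1]=?,scc[2]=1,scc[3]=?,scc[4]=?,scc[5]=?,scc[6]=?

step 1: low=(low[0]=0,low[1]=?,low[2]=?,low[3]=?,low[4]=?,low[5]=?,low[6]=?); scc=(scc[0]=0,scc[1]=?,scc[2]=?,scc[3]=?,scc[4]=?,scc[5]=?,scc[6]=?)
step 2: low=(low[0]=0,low[1]=1,low[2]=3,low[3]=?,low[4]=?,low[5]=?,low[6]=2); scc=(scc[0]=0,scc[1]=?,scc[2]=1,scc[3]=?,scc[4]=?,scc[5]=?,scc[6]=?)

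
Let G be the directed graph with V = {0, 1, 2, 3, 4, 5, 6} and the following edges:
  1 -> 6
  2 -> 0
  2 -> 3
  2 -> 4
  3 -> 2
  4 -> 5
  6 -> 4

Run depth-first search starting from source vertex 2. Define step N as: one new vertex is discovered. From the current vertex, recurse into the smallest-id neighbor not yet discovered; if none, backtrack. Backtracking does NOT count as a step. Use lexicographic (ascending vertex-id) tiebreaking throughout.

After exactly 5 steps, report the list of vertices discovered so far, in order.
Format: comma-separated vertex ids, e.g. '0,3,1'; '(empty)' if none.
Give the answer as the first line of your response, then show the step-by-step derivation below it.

2,0,3,4,5

step 1: discover 2; path=2; order=2
step 2: discover 0; path=2>0; order=2,0
step 3: discover 3; path=2>3; order=2,0,3
step 4: discover 4; path=2>4; order=2,0,3,4
step 5: discover 5; path=2>4>5; order=2,0,3,4,5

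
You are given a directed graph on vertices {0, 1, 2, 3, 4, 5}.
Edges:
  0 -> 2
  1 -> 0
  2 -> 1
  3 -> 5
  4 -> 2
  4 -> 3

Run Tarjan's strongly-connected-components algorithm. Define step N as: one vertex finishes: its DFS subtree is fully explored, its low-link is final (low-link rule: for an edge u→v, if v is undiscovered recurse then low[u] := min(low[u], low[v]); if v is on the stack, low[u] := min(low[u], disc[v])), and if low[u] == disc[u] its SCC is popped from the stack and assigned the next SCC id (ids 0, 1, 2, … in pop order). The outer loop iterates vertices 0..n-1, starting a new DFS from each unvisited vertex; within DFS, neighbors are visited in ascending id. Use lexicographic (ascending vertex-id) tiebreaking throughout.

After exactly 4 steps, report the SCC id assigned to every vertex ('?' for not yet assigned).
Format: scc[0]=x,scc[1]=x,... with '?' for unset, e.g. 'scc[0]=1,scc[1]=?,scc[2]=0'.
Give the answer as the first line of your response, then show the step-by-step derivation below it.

scc[0]=0,scc[1]=0,scc[2]=0,scc[3]=?,scc[4]=?,scc[5]=1

step 1: low=(low[0]=0,low[1]=0,low[2]=1,low[3]=?,low[4]=?,low[5]=?); scc=(scc[0]=?,scc[1]=?,scc[2]=?,scc[3]=?,scc[4]=?,scc[5]=?)
step 2: low=(low[0]=0,low[1]=0,low[2]=0,low[3]=?,low[4]=?,low[5]=?); scc=(scc[0]=?,scc[1]=?,scc[2]=?,scc[3]=?,scc[4]=?,scc[5]=?)
step 3: low=(low[0]=0,low[1]=0,low[2]=0,low[3]=?,low[4]=?,low[5]=?); scc=(scc[0]=0,scc[1]=0,scc[2]=0,scc[3]=?,scc[4]=?,scc[5]=?)
step 4: low=(low[0]=0,low[1]=0,low[2]=0,low[3]=3,low[4]=?,low[5]=4); scc=(scc[0]=0,scc[1]=0,scc[2]=0,scc[3]=?,scc[4]=?,scc[5]=1)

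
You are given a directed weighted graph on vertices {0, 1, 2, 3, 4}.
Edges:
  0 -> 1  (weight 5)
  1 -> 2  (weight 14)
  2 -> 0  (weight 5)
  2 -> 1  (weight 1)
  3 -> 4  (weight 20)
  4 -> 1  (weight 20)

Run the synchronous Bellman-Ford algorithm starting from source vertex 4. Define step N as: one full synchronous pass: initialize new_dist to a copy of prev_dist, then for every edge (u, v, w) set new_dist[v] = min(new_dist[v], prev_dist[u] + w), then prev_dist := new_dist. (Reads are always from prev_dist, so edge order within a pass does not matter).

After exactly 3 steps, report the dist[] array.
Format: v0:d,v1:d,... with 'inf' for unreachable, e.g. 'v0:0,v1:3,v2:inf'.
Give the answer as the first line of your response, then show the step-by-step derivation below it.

v0:39,v1:20,v2:34,v3:inf,v4:0

step 1: dist = v0:inf,v1:20,v2:inf,v3:inf,v4:0
step 2: dist = v0:inf,v1:20,v2:34,v3:inf,v4:0
step 3: dist = v0:39,v1:20,v2:34,v3:inf,v4:0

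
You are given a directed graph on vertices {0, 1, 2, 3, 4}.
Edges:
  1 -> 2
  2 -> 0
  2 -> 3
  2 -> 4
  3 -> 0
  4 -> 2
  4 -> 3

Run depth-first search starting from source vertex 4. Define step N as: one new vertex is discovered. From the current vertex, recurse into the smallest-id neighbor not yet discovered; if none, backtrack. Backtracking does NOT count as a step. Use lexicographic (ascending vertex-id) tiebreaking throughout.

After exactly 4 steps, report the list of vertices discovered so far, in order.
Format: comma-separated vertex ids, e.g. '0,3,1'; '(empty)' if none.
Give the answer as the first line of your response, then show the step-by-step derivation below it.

4,2,0,3

step 1: discover 4; path=4; order=4
step 2: discover 2; path=4>2; order=4,2
step 3: discover 0; path=4>2>0; order=4,2,0
step 4: discover 3; path=4>2>3; order=4,2,0,3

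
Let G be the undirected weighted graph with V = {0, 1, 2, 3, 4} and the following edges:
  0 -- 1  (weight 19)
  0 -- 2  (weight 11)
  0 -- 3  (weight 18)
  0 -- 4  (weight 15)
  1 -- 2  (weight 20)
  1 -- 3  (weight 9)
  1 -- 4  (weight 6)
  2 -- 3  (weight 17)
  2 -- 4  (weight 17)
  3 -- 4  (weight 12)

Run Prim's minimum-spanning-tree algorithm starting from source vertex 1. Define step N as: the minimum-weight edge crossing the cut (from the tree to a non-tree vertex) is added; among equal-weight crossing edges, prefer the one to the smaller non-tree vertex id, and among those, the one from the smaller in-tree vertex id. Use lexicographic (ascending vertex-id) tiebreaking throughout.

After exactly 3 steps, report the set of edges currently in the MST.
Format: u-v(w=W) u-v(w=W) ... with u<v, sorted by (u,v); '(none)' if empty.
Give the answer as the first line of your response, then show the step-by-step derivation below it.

0-4(w=15) 1-3(w=9) 1-4(w=6)

step 1: add edge 1-4 (w=6); MST = {1-4(w=6)}
step 2: add edge 1-3 (w=9); MST = {1-3(w=9) 1-4(w=6)}
step 3: add edge 0-4 (w=15); MST = {0-4(w=15) 1-3(w=9) 1-4(w=6)}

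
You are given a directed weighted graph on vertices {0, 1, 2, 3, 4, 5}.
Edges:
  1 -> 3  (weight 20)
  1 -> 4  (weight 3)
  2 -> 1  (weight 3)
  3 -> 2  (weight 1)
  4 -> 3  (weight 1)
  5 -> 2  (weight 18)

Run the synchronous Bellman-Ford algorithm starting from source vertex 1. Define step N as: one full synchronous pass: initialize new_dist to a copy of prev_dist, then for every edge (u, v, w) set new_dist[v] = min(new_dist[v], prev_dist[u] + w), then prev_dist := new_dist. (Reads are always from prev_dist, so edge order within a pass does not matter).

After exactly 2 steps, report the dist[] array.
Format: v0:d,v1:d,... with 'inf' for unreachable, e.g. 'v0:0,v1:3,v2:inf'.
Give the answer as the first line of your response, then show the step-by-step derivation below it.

v0:inf,v1:0,v2:21,v3:4,v4:3,v5:inf

step 1: dist = v0:inf,v1:0,v2:inf,v3:20,v4:3,v5:inf
step 2: dist = v0:inf,v1:0,v2:21,v3:4,v4:3,v5:inf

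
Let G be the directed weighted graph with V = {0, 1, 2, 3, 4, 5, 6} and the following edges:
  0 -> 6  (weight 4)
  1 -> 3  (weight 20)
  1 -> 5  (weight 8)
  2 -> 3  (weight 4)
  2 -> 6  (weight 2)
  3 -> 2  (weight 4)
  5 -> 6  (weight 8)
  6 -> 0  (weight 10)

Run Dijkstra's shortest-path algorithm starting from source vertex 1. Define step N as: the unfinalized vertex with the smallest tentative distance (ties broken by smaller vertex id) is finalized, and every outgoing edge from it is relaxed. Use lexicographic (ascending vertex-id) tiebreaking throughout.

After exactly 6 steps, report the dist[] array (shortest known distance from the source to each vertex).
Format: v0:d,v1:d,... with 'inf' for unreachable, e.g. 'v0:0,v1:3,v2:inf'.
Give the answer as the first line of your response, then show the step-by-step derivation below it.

v0:26,v1:0,v2:24,v3:20,v4:inf,v5:8,v6:16

step 1: dist = v0:inf,v1:0,v2:inf,v3:20,v4:inf,v5:8,v6:inf
step 2: dist = v0:inf,v1:0,v2:inf,v3:20,v4:inf,v5:8,v6:16
step 3: dist = v0:26,v1:0,v2:inf,v3:20,v4:inf,v5:8,v6:16
step 4: dist = v0:26,v1:0,v2:24,v3:20,v4:inf,v5:8,v6:16
step 5: dist = v0:26,v1:0,v2:24,v3:20,v4:inf,v5:8,v6:16
step 6: dist = v0:26,v1:0,v2:24,v3:20,v4:inf,v5:8,v6:16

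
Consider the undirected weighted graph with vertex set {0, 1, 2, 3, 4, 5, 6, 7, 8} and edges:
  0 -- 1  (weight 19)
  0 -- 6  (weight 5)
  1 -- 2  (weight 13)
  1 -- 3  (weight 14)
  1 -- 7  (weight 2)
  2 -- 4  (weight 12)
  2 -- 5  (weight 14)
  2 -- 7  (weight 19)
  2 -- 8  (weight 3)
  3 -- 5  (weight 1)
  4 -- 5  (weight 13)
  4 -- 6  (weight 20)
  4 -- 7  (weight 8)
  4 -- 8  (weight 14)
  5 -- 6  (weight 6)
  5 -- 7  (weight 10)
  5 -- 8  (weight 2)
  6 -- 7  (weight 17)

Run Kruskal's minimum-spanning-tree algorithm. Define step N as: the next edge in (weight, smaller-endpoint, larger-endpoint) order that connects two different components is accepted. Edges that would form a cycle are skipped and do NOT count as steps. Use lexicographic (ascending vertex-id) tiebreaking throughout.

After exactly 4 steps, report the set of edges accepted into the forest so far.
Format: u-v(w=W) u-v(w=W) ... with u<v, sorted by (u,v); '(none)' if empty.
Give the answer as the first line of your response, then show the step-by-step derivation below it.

1-7(w=2) 2-8(w=3) 3-5(w=1) 5-8(w=2)

step 1: add edge 3-5 (w=1); MST = {3-5(w=1)}
step 2: add edge 1-7 (w=2); MST = {1-7(w=2) 3-5(w=1)}
step 3: add edge 5-8 (w=2); MST = {1-7(w=2) 3-5(w=1) 5-8(w=2)}
step 4: add edge 2-8 (w=3); MST = {1-7(w=2) 2-8(w=3) 3-5(w=1) 5-8(w=2)}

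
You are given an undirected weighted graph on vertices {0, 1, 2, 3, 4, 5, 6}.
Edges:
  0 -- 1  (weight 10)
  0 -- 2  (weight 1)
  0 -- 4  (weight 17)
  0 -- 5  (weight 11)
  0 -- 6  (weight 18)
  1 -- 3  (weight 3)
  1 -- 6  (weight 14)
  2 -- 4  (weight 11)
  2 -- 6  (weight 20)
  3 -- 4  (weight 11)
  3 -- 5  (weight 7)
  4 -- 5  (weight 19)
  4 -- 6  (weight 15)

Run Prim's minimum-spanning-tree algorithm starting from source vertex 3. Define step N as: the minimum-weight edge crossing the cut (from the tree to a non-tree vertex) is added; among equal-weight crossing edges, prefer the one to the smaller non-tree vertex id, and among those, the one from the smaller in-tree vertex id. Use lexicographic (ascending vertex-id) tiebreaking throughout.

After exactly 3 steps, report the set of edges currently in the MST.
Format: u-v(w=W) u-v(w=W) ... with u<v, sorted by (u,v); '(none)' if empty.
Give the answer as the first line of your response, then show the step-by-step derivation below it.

0-1(w=10) 1-3(w=3) 3-5(w=7)

step 1: add edge 1-3 (w=3); MST = {1-3(w=3)}
step 2: add edge 3-5 (w=7); MST = {1-3(w=3) 3-5(w=7)}
step 3: add edge 0-1 (w=10); MST = {0-1(w=10) 1-3(w=3) 3-5(w=7)}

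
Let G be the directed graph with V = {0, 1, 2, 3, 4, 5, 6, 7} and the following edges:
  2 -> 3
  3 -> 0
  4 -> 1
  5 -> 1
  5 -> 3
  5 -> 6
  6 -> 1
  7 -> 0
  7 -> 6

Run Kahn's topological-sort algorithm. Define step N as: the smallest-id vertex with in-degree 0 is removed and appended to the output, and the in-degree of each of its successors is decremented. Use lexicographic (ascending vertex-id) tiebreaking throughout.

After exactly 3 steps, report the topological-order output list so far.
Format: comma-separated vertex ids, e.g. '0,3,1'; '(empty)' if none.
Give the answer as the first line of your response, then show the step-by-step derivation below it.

2,4,5

step 1: output 2; order=[2]; indeg=(2,3,0,1,0,0,2,0)
step 2: output 4; order=[2,4]; indeg=(2,2,0,1,0,0,2,0)
step 3: output 5; order=[2,4,5]; indeg=(2,1,0,0,0,0,1,0)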